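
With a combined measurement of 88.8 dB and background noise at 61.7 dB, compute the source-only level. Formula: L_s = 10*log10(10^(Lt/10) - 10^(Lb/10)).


10^(88.8/10) = 7.58578e+08
10^(61.7/10) = 1.47911e+06
Difference = 7.58578e+08 - 1.47911e+06 = 7.57099e+08
L_source = 10*log10(7.57099e+08) = 88.792 dB


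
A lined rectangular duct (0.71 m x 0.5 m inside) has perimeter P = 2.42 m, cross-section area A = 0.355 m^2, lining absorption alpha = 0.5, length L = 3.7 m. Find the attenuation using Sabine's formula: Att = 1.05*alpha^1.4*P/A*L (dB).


alpha^1.4 = 0.5^1.4 = 0.378929
Attenuation rate = 1.05 * alpha^1.4 * P / A
= 1.05 * 0.378929 * 2.42 / 0.355 = 2.71228 dB/m
Total Att = 2.71228 * 3.7 = 10.035 dB


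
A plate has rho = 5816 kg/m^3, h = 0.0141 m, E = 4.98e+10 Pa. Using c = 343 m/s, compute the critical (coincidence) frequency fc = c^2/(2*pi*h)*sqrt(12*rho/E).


12*rho/E = 12*5816/4.98e+10 = 1.40145e-06
sqrt(12*rho/E) = sqrt(1.40145e-06) = 0.00118383
c^2/(2*pi*h) = 343^2/(2*pi*0.0141) = 1.32797e+06
fc = 1.32797e+06 * 0.00118383 = 1572.1 Hz


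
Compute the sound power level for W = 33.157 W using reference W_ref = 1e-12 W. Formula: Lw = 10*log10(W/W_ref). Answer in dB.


W / W_ref = 33.157 / 1e-12 = 3.3157e+13
Lw = 10 * log10(3.3157e+13) = 135.21 dB


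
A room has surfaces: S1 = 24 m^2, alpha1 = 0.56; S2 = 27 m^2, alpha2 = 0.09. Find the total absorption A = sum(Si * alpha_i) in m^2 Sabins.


24 * 0.56 = 13.44
27 * 0.09 = 2.43
A_total = 13.44 + 2.43 = 15.87 m^2


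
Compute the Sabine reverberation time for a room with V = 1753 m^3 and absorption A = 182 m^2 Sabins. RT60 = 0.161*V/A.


RT60 = 0.161 * 1753 / 182 = 1.5507 s


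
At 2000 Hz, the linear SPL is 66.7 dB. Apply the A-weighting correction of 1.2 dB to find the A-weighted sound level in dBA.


A-weighting table: 2000 Hz -> 1.2 dB correction
SPL_A = SPL + correction = 66.7 + (1.2) = 67.9 dBA


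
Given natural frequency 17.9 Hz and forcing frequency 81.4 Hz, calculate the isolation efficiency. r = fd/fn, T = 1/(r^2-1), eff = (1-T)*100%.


r = 81.4 / 17.9 = 4.54749
r^2 - 1 = 4.54749^2 - 1 = 19.6797
T = 1/19.6797 = 0.0508138
Efficiency = (1 - 0.0508138)*100 = 94.919 %


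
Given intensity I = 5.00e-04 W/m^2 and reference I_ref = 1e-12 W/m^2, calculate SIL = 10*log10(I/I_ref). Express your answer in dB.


I / I_ref = 5.00e-04 / 1e-12 = 5e+08
SIL = 10 * log10(5e+08) = 86.99 dB


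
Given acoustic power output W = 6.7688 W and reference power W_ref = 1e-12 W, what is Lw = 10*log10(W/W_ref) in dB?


W / W_ref = 6.7688 / 1e-12 = 6.7688e+12
Lw = 10 * log10(6.7688e+12) = 128.31 dB


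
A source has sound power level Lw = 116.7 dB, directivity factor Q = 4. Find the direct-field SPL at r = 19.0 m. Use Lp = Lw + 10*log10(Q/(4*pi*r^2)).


4*pi*r^2 = 4*pi*19.0^2 = 4536.46 m^2
Q / (4*pi*r^2) = 4 / 4536.46 = 0.000881745
Lp = 116.7 + 10*log10(0.000881745) = 86.153 dB


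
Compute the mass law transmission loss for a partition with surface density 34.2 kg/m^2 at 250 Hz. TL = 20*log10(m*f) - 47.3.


m * f = 34.2 * 250 = 8550
20*log10(8550) = 78.6393 dB
TL = 78.6393 - 47.3 = 31.339 dB


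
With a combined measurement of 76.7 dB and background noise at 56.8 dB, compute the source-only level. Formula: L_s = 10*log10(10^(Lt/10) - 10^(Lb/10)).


10^(76.7/10) = 4.67735e+07
10^(56.8/10) = 478630
Difference = 4.67735e+07 - 478630 = 4.62949e+07
L_source = 10*log10(4.62949e+07) = 76.655 dB


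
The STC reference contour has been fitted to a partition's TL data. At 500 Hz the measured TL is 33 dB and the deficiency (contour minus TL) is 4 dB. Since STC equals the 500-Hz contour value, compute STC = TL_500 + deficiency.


By ASTM E413, STC = value of the fitted reference contour at 500 Hz.
Contour value at 500 Hz = TL_500 + deficiency = 33 + 4 = 37
STC = 37


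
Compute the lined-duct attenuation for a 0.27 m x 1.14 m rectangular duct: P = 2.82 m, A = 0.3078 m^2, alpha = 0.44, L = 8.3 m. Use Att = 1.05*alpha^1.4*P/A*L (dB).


alpha^1.4 = 0.44^1.4 = 0.316835
Attenuation rate = 1.05 * alpha^1.4 * P / A
= 1.05 * 0.316835 * 2.82 / 0.3078 = 3.04792 dB/m
Total Att = 3.04792 * 8.3 = 25.298 dB


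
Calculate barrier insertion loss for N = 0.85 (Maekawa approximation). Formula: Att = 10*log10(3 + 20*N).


3 + 20*N = 3 + 20*0.85 = 20
Att = 10*log10(20) = 13.01 dB


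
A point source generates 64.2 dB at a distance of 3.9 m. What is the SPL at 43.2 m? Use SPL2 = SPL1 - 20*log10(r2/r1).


r2/r1 = 43.2/3.9 = 11.0769
Correction = 20*log10(11.0769) = 20.8884 dB
SPL2 = 64.2 - 20.8884 = 43.312 dB


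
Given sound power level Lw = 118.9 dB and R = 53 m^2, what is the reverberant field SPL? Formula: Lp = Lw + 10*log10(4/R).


4/R = 4/53 = 0.0754717
Lp = 118.9 + 10*log10(0.0754717) = 107.68 dB


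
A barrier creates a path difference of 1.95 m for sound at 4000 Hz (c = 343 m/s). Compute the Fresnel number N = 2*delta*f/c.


N = 2*delta*f/c = 2*delta/lambda, where lambda = c/f
lambda = 343 / 4000 = 0.08575 m
N = 2 * 1.95 / 0.08575 = 45.481


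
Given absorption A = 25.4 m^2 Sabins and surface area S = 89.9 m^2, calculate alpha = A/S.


Absorption coefficient = absorbed power / incident power
alpha = A / S = 25.4 / 89.9 = 0.28254


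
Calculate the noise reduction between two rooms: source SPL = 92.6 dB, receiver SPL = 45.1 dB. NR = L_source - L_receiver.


NR = L_source - L_receiver (difference between source and receiving room levels)
NR = 92.6 - 45.1 = 47.5 dB


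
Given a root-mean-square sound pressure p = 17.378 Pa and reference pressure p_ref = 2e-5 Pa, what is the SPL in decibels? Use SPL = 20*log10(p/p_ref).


p / p_ref = 17.378 / 2e-5 = 868900
SPL = 20 * log10(868900) = 118.78 dB


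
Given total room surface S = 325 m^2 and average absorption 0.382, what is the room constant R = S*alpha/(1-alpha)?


R = 325 * 0.382 / (1 - 0.382) = 200.89 m^2


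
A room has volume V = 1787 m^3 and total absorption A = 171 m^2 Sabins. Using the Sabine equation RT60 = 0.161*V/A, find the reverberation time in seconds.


RT60 = 0.161 * 1787 / 171 = 1.6825 s


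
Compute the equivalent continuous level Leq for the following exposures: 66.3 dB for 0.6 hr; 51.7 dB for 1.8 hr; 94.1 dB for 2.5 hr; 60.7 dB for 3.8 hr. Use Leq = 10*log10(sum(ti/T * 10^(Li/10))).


T_total = 0.6 + 1.8 + 2.5 + 3.8 = 8.7 hr
(0.6/8.7) * 10^(66.3/10) = 294193
(1.8/8.7) * 10^(51.7/10) = 30602.2
(2.5/8.7) * 10^(94.1/10) = 7.38619e+08
(3.8/8.7) * 10^(60.7/10) = 513174
Sum = 294193 + 30602.2 + 7.38619e+08 + 513174 = 7.39457e+08
Leq = 10*log10(7.39457e+08) = 88.689 dB


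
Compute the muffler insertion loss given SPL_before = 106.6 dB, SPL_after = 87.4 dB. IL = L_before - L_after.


Insertion loss = SPL without muffler - SPL with muffler
IL = 106.6 - 87.4 = 19.2 dB


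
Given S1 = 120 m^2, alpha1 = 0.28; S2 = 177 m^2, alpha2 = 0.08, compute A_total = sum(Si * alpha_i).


120 * 0.28 = 33.6
177 * 0.08 = 14.16
A_total = 33.6 + 14.16 = 47.76 m^2


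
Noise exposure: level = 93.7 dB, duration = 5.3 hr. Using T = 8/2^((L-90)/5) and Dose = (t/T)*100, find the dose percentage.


T_allowed = 8 / 2^((93.7 - 90)/5) = 4.78991 hr
Dose = 5.3 / 4.78991 * 100 = 110.65 %


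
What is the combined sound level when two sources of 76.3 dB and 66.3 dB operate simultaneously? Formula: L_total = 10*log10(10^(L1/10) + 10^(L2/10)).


10^(76.3/10) = 4.2658e+07
10^(66.3/10) = 4.2658e+06
Sum = 4.2658e+07 + 4.2658e+06 = 4.69238e+07
L_total = 10*log10(4.69238e+07) = 76.714 dB


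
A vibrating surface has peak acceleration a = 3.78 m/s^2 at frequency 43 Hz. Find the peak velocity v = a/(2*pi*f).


omega = 2*pi*f = 2*pi*43 = 270.177 rad/s
v = a / omega = 3.78 / 270.177 = 0.013991 m/s


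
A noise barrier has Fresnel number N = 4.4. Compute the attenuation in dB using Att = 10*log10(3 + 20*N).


3 + 20*N = 3 + 20*4.4 = 91
Att = 10*log10(91) = 19.59 dB


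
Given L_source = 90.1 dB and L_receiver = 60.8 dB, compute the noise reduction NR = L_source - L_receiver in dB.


NR = L_source - L_receiver (difference between source and receiving room levels)
NR = 90.1 - 60.8 = 29.3 dB


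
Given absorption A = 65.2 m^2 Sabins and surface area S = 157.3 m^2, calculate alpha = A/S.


Absorption coefficient = absorbed power / incident power
alpha = A / S = 65.2 / 157.3 = 0.41449


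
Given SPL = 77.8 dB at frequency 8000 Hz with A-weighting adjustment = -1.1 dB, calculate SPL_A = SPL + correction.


A-weighting table: 8000 Hz -> -1.1 dB correction
SPL_A = SPL + correction = 77.8 + (-1.1) = 76.7 dBA


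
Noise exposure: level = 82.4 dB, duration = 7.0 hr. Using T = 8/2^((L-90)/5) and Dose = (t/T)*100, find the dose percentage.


T_allowed = 8 / 2^((82.4 - 90)/5) = 22.9433 hr
Dose = 7.0 / 22.9433 * 100 = 30.51 %


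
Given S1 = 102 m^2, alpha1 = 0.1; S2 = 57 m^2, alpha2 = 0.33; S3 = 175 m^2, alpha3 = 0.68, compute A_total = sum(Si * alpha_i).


102 * 0.1 = 10.2
57 * 0.33 = 18.81
175 * 0.68 = 119
A_total = 10.2 + 18.81 + 119 = 148.01 m^2


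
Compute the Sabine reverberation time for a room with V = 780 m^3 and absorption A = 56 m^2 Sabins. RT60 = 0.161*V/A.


RT60 = 0.161 * 780 / 56 = 2.2425 s


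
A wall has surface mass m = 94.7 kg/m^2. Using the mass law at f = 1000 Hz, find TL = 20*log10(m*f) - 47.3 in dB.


m * f = 94.7 * 1000 = 94700
20*log10(94700) = 99.527 dB
TL = 99.527 - 47.3 = 52.227 dB


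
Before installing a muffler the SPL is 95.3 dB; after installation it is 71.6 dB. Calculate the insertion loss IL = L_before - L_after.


Insertion loss = SPL without muffler - SPL with muffler
IL = 95.3 - 71.6 = 23.7 dB


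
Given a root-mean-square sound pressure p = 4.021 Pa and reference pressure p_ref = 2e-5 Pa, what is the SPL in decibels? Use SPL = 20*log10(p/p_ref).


p / p_ref = 4.021 / 2e-5 = 201050
SPL = 20 * log10(201050) = 106.07 dB


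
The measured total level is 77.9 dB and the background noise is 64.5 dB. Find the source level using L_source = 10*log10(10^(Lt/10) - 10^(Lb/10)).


10^(77.9/10) = 6.16595e+07
10^(64.5/10) = 2.81838e+06
Difference = 6.16595e+07 - 2.81838e+06 = 5.88411e+07
L_source = 10*log10(5.88411e+07) = 77.697 dB


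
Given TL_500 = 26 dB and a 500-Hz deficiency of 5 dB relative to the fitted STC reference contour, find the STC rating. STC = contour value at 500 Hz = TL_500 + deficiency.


By ASTM E413, STC = value of the fitted reference contour at 500 Hz.
Contour value at 500 Hz = TL_500 + deficiency = 26 + 5 = 31
STC = 31


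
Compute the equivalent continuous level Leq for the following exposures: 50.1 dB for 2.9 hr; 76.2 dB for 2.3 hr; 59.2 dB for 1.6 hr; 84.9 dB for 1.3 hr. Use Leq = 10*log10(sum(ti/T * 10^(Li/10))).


T_total = 2.9 + 2.3 + 1.6 + 1.3 = 8.1 hr
(2.9/8.1) * 10^(50.1/10) = 36636.4
(2.3/8.1) * 10^(76.2/10) = 1.1837e+07
(1.6/8.1) * 10^(59.2/10) = 164299
(1.3/8.1) * 10^(84.9/10) = 4.95973e+07
Sum = 36636.4 + 1.1837e+07 + 164299 + 4.95973e+07 = 6.16352e+07
Leq = 10*log10(6.16352e+07) = 77.898 dB


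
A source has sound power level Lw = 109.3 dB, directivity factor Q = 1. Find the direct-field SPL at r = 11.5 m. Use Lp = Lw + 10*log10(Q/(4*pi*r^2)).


4*pi*r^2 = 4*pi*11.5^2 = 1661.9 m^2
Q / (4*pi*r^2) = 1 / 1661.9 = 0.000601721
Lp = 109.3 + 10*log10(0.000601721) = 77.094 dB


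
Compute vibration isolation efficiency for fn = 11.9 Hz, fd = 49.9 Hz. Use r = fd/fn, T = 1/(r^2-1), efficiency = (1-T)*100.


r = 49.9 / 11.9 = 4.19328
r^2 - 1 = 4.19328^2 - 1 = 16.5836
T = 1/16.5836 = 0.0603005
Efficiency = (1 - 0.0603005)*100 = 93.97 %


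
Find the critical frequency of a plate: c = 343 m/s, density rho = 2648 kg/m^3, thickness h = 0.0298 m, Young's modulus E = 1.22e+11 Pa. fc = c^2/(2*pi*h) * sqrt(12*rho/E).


12*rho/E = 12*2648/1.22e+11 = 2.60459e-07
sqrt(12*rho/E) = sqrt(2.60459e-07) = 0.000510352
c^2/(2*pi*h) = 343^2/(2*pi*0.0298) = 628336
fc = 628336 * 0.000510352 = 320.67 Hz


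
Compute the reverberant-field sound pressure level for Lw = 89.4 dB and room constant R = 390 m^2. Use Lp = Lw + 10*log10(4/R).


4/R = 4/390 = 0.0102564
Lp = 89.4 + 10*log10(0.0102564) = 69.51 dB


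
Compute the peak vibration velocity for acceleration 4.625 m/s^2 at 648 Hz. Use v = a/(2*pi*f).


omega = 2*pi*f = 2*pi*648 = 4071.5 rad/s
v = a / omega = 4.625 / 4071.5 = 0.0011359 m/s


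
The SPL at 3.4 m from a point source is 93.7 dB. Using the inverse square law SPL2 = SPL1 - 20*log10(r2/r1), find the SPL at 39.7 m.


r2/r1 = 39.7/3.4 = 11.6765
Correction = 20*log10(11.6765) = 21.3463 dB
SPL2 = 93.7 - 21.3463 = 72.354 dB


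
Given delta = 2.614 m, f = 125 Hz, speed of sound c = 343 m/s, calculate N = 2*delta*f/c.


N = 2*delta*f/c = 2*delta/lambda, where lambda = c/f
lambda = 343 / 125 = 2.744 m
N = 2 * 2.614 / 2.744 = 1.9052


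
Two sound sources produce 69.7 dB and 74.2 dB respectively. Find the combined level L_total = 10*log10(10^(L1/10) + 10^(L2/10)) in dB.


10^(69.7/10) = 9.33254e+06
10^(74.2/10) = 2.63027e+07
Sum = 9.33254e+06 + 2.63027e+07 = 3.56352e+07
L_total = 10*log10(3.56352e+07) = 75.519 dB


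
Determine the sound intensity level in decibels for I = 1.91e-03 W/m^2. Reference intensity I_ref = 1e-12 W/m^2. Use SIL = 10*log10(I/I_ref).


I / I_ref = 1.91e-03 / 1e-12 = 1.91e+09
SIL = 10 * log10(1.91e+09) = 92.81 dB


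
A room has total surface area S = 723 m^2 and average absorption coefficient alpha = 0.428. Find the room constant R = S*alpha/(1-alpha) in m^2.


R = 723 * 0.428 / (1 - 0.428) = 540.99 m^2


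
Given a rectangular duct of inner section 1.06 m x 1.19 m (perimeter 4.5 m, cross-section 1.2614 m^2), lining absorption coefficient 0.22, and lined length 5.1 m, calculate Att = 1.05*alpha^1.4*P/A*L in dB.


alpha^1.4 = 0.22^1.4 = 0.120058
Attenuation rate = 1.05 * alpha^1.4 * P / A
= 1.05 * 0.120058 * 4.5 / 1.2614 = 0.449718 dB/m
Total Att = 0.449718 * 5.1 = 2.2936 dB


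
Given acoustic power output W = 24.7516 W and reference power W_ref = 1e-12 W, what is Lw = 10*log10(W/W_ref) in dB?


W / W_ref = 24.7516 / 1e-12 = 2.47516e+13
Lw = 10 * log10(2.47516e+13) = 133.94 dB


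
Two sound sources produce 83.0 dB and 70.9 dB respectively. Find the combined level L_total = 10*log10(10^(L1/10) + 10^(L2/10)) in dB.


10^(83.0/10) = 1.99526e+08
10^(70.9/10) = 1.23027e+07
Sum = 1.99526e+08 + 1.23027e+07 = 2.11829e+08
L_total = 10*log10(2.11829e+08) = 83.26 dB


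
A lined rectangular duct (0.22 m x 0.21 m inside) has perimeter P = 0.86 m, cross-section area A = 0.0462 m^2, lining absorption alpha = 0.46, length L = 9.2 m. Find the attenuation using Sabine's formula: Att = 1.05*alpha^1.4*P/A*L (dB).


alpha^1.4 = 0.46^1.4 = 0.337179
Attenuation rate = 1.05 * alpha^1.4 * P / A
= 1.05 * 0.337179 * 0.86 / 0.0462 = 6.59032 dB/m
Total Att = 6.59032 * 9.2 = 60.631 dB


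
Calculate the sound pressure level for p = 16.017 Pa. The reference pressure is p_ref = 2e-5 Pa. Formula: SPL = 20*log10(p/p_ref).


p / p_ref = 16.017 / 2e-5 = 800850
SPL = 20 * log10(800850) = 118.07 dB


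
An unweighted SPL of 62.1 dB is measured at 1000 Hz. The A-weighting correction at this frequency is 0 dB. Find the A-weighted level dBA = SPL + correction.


A-weighting table: 1000 Hz -> 0 dB correction
SPL_A = SPL + correction = 62.1 + (0) = 62.1 dBA


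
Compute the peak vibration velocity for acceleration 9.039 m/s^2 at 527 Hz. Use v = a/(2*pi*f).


omega = 2*pi*f = 2*pi*527 = 3311.24 rad/s
v = a / omega = 9.039 / 3311.24 = 0.0027298 m/s


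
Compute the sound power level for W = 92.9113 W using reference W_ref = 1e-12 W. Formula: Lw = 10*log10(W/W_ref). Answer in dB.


W / W_ref = 92.9113 / 1e-12 = 9.29113e+13
Lw = 10 * log10(9.29113e+13) = 139.68 dB


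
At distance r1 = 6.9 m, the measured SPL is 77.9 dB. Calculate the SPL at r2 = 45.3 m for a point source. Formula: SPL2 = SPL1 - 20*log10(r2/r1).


r2/r1 = 45.3/6.9 = 6.56522
Correction = 20*log10(6.56522) = 16.345 dB
SPL2 = 77.9 - 16.345 = 61.555 dB


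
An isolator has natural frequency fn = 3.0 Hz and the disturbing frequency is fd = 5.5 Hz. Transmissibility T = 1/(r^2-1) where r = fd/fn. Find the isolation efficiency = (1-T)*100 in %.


r = 5.5 / 3.0 = 1.83333
r^2 - 1 = 1.83333^2 - 1 = 2.3611
T = 1/2.3611 = 0.423531
Efficiency = (1 - 0.423531)*100 = 57.647 %


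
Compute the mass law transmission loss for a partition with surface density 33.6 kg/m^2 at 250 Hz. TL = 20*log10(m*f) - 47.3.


m * f = 33.6 * 250 = 8400
20*log10(8400) = 78.4856 dB
TL = 78.4856 - 47.3 = 31.186 dB


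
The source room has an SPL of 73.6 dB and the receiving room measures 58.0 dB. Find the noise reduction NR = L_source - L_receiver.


NR = L_source - L_receiver (difference between source and receiving room levels)
NR = 73.6 - 58.0 = 15.6 dB


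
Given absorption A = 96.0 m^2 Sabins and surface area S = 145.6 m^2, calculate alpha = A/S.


Absorption coefficient = absorbed power / incident power
alpha = A / S = 96.0 / 145.6 = 0.65934


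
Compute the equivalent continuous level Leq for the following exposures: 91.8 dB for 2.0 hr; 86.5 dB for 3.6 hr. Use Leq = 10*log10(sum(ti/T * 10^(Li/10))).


T_total = 2.0 + 3.6 = 5.6 hr
(2.0/5.6) * 10^(91.8/10) = 5.40558e+08
(3.6/5.6) * 10^(86.5/10) = 2.87154e+08
Sum = 5.40558e+08 + 2.87154e+08 = 8.27712e+08
Leq = 10*log10(8.27712e+08) = 89.179 dB


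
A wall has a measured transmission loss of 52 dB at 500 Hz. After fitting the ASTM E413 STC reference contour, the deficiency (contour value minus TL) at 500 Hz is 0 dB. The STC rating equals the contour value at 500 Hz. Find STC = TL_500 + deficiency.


By ASTM E413, STC = value of the fitted reference contour at 500 Hz.
Contour value at 500 Hz = TL_500 + deficiency = 52 + 0 = 52
STC = 52


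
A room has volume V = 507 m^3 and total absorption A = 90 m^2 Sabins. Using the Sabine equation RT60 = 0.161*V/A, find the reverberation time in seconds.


RT60 = 0.161 * 507 / 90 = 0.90697 s


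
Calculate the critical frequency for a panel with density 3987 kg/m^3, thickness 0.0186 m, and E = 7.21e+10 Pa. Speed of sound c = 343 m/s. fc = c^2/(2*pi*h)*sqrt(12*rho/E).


12*rho/E = 12*3987/7.21e+10 = 6.63578e-07
sqrt(12*rho/E) = sqrt(6.63578e-07) = 0.000814603
c^2/(2*pi*h) = 343^2/(2*pi*0.0186) = 1.00669e+06
fc = 1.00669e+06 * 0.000814603 = 820.05 Hz


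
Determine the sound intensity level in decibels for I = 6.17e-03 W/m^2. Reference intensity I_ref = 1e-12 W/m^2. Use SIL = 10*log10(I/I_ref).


I / I_ref = 6.17e-03 / 1e-12 = 6.17e+09
SIL = 10 * log10(6.17e+09) = 97.903 dB


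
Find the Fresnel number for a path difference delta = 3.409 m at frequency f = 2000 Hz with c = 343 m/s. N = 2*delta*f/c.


N = 2*delta*f/c = 2*delta/lambda, where lambda = c/f
lambda = 343 / 2000 = 0.1715 m
N = 2 * 3.409 / 0.1715 = 39.755


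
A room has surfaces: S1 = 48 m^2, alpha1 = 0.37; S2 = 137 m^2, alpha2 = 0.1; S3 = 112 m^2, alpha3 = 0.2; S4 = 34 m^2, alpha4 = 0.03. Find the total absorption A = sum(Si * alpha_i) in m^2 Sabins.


48 * 0.37 = 17.76
137 * 0.1 = 13.7
112 * 0.2 = 22.4
34 * 0.03 = 1.02
A_total = 17.76 + 13.7 + 22.4 + 1.02 = 54.88 m^2


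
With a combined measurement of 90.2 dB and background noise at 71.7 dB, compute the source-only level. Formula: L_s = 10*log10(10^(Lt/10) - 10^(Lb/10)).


10^(90.2/10) = 1.04713e+09
10^(71.7/10) = 1.47911e+07
Difference = 1.04713e+09 - 1.47911e+07 = 1.03234e+09
L_source = 10*log10(1.03234e+09) = 90.138 dB


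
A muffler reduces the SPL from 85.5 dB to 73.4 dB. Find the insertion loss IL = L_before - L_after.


Insertion loss = SPL without muffler - SPL with muffler
IL = 85.5 - 73.4 = 12.1 dB


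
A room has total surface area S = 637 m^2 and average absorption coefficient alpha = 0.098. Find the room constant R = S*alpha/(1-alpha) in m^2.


R = 637 * 0.098 / (1 - 0.098) = 69.208 m^2


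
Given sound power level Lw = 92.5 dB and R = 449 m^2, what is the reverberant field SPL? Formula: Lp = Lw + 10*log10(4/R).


4/R = 4/449 = 0.00890869
Lp = 92.5 + 10*log10(0.00890869) = 71.998 dB


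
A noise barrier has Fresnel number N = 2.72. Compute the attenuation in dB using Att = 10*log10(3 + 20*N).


3 + 20*N = 3 + 20*2.72 = 57.4
Att = 10*log10(57.4) = 17.589 dB


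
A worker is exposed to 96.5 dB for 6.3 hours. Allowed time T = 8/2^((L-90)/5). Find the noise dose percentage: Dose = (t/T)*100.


T_allowed = 8 / 2^((96.5 - 90)/5) = 3.24901 hr
Dose = 6.3 / 3.24901 * 100 = 193.91 %


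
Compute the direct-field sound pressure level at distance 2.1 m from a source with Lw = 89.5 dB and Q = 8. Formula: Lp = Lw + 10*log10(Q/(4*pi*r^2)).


4*pi*r^2 = 4*pi*2.1^2 = 55.4177 m^2
Q / (4*pi*r^2) = 8 / 55.4177 = 0.144358
Lp = 89.5 + 10*log10(0.144358) = 81.094 dB


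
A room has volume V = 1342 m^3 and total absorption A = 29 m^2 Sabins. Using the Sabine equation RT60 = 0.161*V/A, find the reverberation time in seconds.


RT60 = 0.161 * 1342 / 29 = 7.4504 s


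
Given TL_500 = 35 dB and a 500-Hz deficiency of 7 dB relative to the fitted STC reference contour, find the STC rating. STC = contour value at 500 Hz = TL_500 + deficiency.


By ASTM E413, STC = value of the fitted reference contour at 500 Hz.
Contour value at 500 Hz = TL_500 + deficiency = 35 + 7 = 42
STC = 42


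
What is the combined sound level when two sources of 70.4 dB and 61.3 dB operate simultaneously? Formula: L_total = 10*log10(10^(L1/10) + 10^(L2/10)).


10^(70.4/10) = 1.09648e+07
10^(61.3/10) = 1.34896e+06
Sum = 1.09648e+07 + 1.34896e+06 = 1.23138e+07
L_total = 10*log10(1.23138e+07) = 70.904 dB


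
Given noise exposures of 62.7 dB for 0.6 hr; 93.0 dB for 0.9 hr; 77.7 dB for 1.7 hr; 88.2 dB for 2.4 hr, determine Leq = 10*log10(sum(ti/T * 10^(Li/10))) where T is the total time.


T_total = 0.6 + 0.9 + 1.7 + 2.4 = 5.6 hr
(0.6/5.6) * 10^(62.7/10) = 199509
(0.9/5.6) * 10^(93.0/10) = 3.20667e+08
(1.7/5.6) * 10^(77.7/10) = 1.78756e+07
(2.4/5.6) * 10^(88.2/10) = 2.83154e+08
Sum = 199509 + 3.20667e+08 + 1.78756e+07 + 2.83154e+08 = 6.21896e+08
Leq = 10*log10(6.21896e+08) = 87.937 dB


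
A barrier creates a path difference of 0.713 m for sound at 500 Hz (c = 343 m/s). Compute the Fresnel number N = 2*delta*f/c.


N = 2*delta*f/c = 2*delta/lambda, where lambda = c/f
lambda = 343 / 500 = 0.686 m
N = 2 * 0.713 / 0.686 = 2.0787


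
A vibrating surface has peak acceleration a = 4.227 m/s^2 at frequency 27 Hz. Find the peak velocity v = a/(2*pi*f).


omega = 2*pi*f = 2*pi*27 = 169.646 rad/s
v = a / omega = 4.227 / 169.646 = 0.024917 m/s


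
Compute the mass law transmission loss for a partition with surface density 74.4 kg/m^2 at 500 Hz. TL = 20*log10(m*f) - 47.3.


m * f = 74.4 * 500 = 37200
20*log10(37200) = 91.4109 dB
TL = 91.4109 - 47.3 = 44.111 dB


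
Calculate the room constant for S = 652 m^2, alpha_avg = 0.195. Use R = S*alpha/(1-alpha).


R = 652 * 0.195 / (1 - 0.195) = 157.94 m^2


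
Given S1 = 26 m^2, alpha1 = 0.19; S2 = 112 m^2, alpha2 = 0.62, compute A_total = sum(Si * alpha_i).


26 * 0.19 = 4.94
112 * 0.62 = 69.44
A_total = 4.94 + 69.44 = 74.38 m^2


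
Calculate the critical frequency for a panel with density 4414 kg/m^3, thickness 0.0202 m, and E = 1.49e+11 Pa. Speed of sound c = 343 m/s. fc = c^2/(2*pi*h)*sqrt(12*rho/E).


12*rho/E = 12*4414/1.49e+11 = 3.5549e-07
sqrt(12*rho/E) = sqrt(3.5549e-07) = 0.00059623
c^2/(2*pi*h) = 343^2/(2*pi*0.0202) = 926951
fc = 926951 * 0.00059623 = 552.68 Hz


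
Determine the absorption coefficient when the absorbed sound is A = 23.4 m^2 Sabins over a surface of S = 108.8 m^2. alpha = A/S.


Absorption coefficient = absorbed power / incident power
alpha = A / S = 23.4 / 108.8 = 0.21507


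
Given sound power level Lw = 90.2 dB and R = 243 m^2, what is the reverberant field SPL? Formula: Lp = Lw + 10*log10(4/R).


4/R = 4/243 = 0.0164609
Lp = 90.2 + 10*log10(0.0164609) = 72.365 dB


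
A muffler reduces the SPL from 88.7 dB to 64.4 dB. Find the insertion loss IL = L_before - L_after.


Insertion loss = SPL without muffler - SPL with muffler
IL = 88.7 - 64.4 = 24.3 dB


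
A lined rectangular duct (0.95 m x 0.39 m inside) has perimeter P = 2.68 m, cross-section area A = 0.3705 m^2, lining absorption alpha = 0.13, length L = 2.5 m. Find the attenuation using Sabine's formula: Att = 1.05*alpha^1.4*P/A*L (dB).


alpha^1.4 = 0.13^1.4 = 0.0574805
Attenuation rate = 1.05 * alpha^1.4 * P / A
= 1.05 * 0.0574805 * 2.68 / 0.3705 = 0.436573 dB/m
Total Att = 0.436573 * 2.5 = 1.0914 dB


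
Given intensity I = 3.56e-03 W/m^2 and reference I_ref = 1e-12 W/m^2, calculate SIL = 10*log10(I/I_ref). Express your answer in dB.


I / I_ref = 3.56e-03 / 1e-12 = 3.56e+09
SIL = 10 * log10(3.56e+09) = 95.514 dB


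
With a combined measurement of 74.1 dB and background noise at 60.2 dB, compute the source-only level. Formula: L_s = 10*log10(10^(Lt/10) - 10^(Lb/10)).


10^(74.1/10) = 2.5704e+07
10^(60.2/10) = 1.04713e+06
Difference = 2.5704e+07 - 1.04713e+06 = 2.46569e+07
L_source = 10*log10(2.46569e+07) = 73.919 dB


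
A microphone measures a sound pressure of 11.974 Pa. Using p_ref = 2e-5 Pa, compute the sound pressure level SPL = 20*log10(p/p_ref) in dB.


p / p_ref = 11.974 / 2e-5 = 598700
SPL = 20 * log10(598700) = 115.54 dB


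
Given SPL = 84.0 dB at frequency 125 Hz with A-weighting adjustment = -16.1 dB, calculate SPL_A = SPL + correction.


A-weighting table: 125 Hz -> -16.1 dB correction
SPL_A = SPL + correction = 84.0 + (-16.1) = 67.9 dBA


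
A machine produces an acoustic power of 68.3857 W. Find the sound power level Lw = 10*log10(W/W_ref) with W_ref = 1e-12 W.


W / W_ref = 68.3857 / 1e-12 = 6.83857e+13
Lw = 10 * log10(6.83857e+13) = 138.35 dB


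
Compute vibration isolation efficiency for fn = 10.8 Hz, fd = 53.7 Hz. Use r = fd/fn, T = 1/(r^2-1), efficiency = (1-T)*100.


r = 53.7 / 10.8 = 4.97222
r^2 - 1 = 4.97222^2 - 1 = 23.723
T = 1/23.723 = 0.0421532
Efficiency = (1 - 0.0421532)*100 = 95.785 %


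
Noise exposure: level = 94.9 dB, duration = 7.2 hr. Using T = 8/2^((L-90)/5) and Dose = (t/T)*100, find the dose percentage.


T_allowed = 8 / 2^((94.9 - 90)/5) = 4.05584 hr
Dose = 7.2 / 4.05584 * 100 = 177.52 %


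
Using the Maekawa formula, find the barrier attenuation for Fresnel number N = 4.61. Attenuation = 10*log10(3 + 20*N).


3 + 20*N = 3 + 20*4.61 = 95.2
Att = 10*log10(95.2) = 19.786 dB


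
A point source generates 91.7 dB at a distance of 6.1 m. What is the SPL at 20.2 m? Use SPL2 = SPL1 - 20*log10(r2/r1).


r2/r1 = 20.2/6.1 = 3.31148
Correction = 20*log10(3.31148) = 10.4004 dB
SPL2 = 91.7 - 10.4004 = 81.3 dB


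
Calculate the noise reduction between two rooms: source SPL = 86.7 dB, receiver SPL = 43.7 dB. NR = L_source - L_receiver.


NR = L_source - L_receiver (difference between source and receiving room levels)
NR = 86.7 - 43.7 = 43 dB


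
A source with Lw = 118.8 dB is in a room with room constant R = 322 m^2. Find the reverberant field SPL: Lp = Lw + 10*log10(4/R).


4/R = 4/322 = 0.0124224
Lp = 118.8 + 10*log10(0.0124224) = 99.742 dB


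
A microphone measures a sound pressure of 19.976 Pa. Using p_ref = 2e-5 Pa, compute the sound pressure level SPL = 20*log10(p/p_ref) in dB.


p / p_ref = 19.976 / 2e-5 = 998800
SPL = 20 * log10(998800) = 119.99 dB


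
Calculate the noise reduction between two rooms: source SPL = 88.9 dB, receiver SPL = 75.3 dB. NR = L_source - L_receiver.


NR = L_source - L_receiver (difference between source and receiving room levels)
NR = 88.9 - 75.3 = 13.6 dB


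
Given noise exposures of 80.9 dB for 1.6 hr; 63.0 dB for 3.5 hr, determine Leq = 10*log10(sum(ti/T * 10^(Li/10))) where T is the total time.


T_total = 1.6 + 3.5 = 5.1 hr
(1.6/5.1) * 10^(80.9/10) = 3.85967e+07
(3.5/5.1) * 10^(63.0/10) = 1.3693e+06
Sum = 3.85967e+07 + 1.3693e+06 = 3.9966e+07
Leq = 10*log10(3.9966e+07) = 76.017 dB


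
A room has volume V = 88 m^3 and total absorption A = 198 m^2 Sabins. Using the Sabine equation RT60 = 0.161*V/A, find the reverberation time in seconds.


RT60 = 0.161 * 88 / 198 = 0.071556 s


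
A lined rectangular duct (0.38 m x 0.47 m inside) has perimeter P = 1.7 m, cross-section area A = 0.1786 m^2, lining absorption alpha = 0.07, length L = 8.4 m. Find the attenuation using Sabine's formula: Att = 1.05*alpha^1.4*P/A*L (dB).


alpha^1.4 = 0.07^1.4 = 0.0241622
Attenuation rate = 1.05 * alpha^1.4 * P / A
= 1.05 * 0.0241622 * 1.7 / 0.1786 = 0.241487 dB/m
Total Att = 0.241487 * 8.4 = 2.0285 dB


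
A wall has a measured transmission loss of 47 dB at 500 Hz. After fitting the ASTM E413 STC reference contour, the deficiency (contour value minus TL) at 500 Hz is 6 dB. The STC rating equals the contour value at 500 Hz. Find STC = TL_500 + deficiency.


By ASTM E413, STC = value of the fitted reference contour at 500 Hz.
Contour value at 500 Hz = TL_500 + deficiency = 47 + 6 = 53
STC = 53


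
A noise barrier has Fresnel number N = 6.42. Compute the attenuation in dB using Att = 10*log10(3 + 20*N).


3 + 20*N = 3 + 20*6.42 = 131.4
Att = 10*log10(131.4) = 21.186 dB


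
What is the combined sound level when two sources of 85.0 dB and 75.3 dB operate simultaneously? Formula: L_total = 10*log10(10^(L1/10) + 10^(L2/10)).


10^(85.0/10) = 3.16228e+08
10^(75.3/10) = 3.38844e+07
Sum = 3.16228e+08 + 3.38844e+07 = 3.50112e+08
L_total = 10*log10(3.50112e+08) = 85.442 dB


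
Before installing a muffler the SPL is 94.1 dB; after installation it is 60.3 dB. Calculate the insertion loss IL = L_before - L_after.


Insertion loss = SPL without muffler - SPL with muffler
IL = 94.1 - 60.3 = 33.8 dB


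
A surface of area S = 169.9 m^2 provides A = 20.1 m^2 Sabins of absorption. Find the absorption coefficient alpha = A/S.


Absorption coefficient = absorbed power / incident power
alpha = A / S = 20.1 / 169.9 = 0.1183


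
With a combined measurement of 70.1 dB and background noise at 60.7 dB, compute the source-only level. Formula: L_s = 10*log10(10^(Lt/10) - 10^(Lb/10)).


10^(70.1/10) = 1.02329e+07
10^(60.7/10) = 1.1749e+06
Difference = 1.02329e+07 - 1.1749e+06 = 9.058e+06
L_source = 10*log10(9.058e+06) = 69.57 dB


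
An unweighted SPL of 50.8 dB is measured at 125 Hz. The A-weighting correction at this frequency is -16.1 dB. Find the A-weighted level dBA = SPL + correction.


A-weighting table: 125 Hz -> -16.1 dB correction
SPL_A = SPL + correction = 50.8 + (-16.1) = 34.7 dBA


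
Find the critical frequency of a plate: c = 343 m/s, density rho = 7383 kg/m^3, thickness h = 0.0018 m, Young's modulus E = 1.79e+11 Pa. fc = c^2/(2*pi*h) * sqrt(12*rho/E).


12*rho/E = 12*7383/1.79e+11 = 4.9495e-07
sqrt(12*rho/E) = sqrt(4.9495e-07) = 0.000703527
c^2/(2*pi*h) = 343^2/(2*pi*0.0018) = 1.04025e+07
fc = 1.04025e+07 * 0.000703527 = 7318.4 Hz


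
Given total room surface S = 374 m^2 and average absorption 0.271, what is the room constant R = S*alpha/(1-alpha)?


R = 374 * 0.271 / (1 - 0.271) = 139.03 m^2


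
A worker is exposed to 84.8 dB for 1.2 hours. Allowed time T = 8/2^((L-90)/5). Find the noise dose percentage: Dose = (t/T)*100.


T_allowed = 8 / 2^((84.8 - 90)/5) = 16.4498 hr
Dose = 1.2 / 16.4498 * 100 = 7.2949 %


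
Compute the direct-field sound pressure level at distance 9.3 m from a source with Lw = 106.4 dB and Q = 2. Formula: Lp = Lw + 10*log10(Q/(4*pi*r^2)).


4*pi*r^2 = 4*pi*9.3^2 = 1086.87 m^2
Q / (4*pi*r^2) = 2 / 1086.87 = 0.00184015
Lp = 106.4 + 10*log10(0.00184015) = 79.049 dB


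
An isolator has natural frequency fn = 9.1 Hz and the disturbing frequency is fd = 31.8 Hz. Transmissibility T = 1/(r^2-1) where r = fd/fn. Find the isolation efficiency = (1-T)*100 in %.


r = 31.8 / 9.1 = 3.49451
r^2 - 1 = 3.49451^2 - 1 = 11.2116
T = 1/11.2116 = 0.0891933
Efficiency = (1 - 0.0891933)*100 = 91.081 %


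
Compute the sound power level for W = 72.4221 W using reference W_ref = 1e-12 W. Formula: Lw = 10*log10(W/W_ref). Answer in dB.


W / W_ref = 72.4221 / 1e-12 = 7.24221e+13
Lw = 10 * log10(7.24221e+13) = 138.6 dB


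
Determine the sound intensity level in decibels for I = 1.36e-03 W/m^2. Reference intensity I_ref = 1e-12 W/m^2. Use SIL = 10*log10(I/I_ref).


I / I_ref = 1.36e-03 / 1e-12 = 1.36e+09
SIL = 10 * log10(1.36e+09) = 91.335 dB


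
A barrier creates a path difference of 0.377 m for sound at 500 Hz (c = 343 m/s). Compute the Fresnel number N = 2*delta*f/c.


N = 2*delta*f/c = 2*delta/lambda, where lambda = c/f
lambda = 343 / 500 = 0.686 m
N = 2 * 0.377 / 0.686 = 1.0991


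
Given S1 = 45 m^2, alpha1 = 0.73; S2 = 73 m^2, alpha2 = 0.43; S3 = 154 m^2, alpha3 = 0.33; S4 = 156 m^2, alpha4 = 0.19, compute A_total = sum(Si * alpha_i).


45 * 0.73 = 32.85
73 * 0.43 = 31.39
154 * 0.33 = 50.82
156 * 0.19 = 29.64
A_total = 32.85 + 31.39 + 50.82 + 29.64 = 144.7 m^2


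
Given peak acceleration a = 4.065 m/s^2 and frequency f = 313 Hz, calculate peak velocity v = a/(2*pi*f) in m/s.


omega = 2*pi*f = 2*pi*313 = 1966.64 rad/s
v = a / omega = 4.065 / 1966.64 = 0.002067 m/s


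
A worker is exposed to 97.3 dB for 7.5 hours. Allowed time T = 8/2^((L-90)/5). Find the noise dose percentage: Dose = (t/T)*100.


T_allowed = 8 / 2^((97.3 - 90)/5) = 2.90795 hr
Dose = 7.5 / 2.90795 * 100 = 257.91 %


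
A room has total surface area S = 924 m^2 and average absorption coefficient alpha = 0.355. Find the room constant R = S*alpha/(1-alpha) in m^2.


R = 924 * 0.355 / (1 - 0.355) = 508.56 m^2


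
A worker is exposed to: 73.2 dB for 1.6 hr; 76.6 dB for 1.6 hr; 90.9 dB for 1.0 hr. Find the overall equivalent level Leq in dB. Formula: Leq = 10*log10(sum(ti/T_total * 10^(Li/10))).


T_total = 1.6 + 1.6 + 1.0 = 4.2 hr
(1.6/4.2) * 10^(73.2/10) = 7.95922e+06
(1.6/4.2) * 10^(76.6/10) = 1.74129e+07
(1.0/4.2) * 10^(90.9/10) = 2.92921e+08
Sum = 7.95922e+06 + 1.74129e+07 + 2.92921e+08 = 3.18293e+08
Leq = 10*log10(3.18293e+08) = 85.028 dB


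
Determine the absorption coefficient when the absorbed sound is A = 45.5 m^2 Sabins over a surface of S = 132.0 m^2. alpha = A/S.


Absorption coefficient = absorbed power / incident power
alpha = A / S = 45.5 / 132.0 = 0.3447


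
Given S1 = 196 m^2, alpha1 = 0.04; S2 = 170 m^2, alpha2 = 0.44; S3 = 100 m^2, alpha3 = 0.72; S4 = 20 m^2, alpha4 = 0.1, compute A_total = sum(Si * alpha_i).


196 * 0.04 = 7.84
170 * 0.44 = 74.8
100 * 0.72 = 72
20 * 0.1 = 2
A_total = 7.84 + 74.8 + 72 + 2 = 156.64 m^2


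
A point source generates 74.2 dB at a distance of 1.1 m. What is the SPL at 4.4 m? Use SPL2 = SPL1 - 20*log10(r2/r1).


r2/r1 = 4.4/1.1 = 4
Correction = 20*log10(4) = 12.0412 dB
SPL2 = 74.2 - 12.0412 = 62.159 dB


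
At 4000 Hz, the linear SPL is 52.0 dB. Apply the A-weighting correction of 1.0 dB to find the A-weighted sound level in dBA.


A-weighting table: 4000 Hz -> 1.0 dB correction
SPL_A = SPL + correction = 52.0 + (1.0) = 53 dBA


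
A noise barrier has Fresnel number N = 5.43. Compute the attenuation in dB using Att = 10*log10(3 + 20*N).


3 + 20*N = 3 + 20*5.43 = 111.6
Att = 10*log10(111.6) = 20.477 dB


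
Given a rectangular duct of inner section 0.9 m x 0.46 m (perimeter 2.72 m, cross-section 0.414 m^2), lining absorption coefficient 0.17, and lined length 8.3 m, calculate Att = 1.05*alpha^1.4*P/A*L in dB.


alpha^1.4 = 0.17^1.4 = 0.0836813
Attenuation rate = 1.05 * alpha^1.4 * P / A
= 1.05 * 0.0836813 * 2.72 / 0.414 = 0.57728 dB/m
Total Att = 0.57728 * 8.3 = 4.7914 dB


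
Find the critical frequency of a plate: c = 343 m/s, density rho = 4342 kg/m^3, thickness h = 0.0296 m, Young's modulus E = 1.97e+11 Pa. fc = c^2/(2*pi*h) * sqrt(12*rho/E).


12*rho/E = 12*4342/1.97e+11 = 2.64487e-07
sqrt(12*rho/E) = sqrt(2.64487e-07) = 0.000514283
c^2/(2*pi*h) = 343^2/(2*pi*0.0296) = 632582
fc = 632582 * 0.000514283 = 325.33 Hz


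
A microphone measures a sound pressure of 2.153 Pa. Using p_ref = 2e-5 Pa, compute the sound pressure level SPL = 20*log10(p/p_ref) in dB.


p / p_ref = 2.153 / 2e-5 = 107650
SPL = 20 * log10(107650) = 100.64 dB


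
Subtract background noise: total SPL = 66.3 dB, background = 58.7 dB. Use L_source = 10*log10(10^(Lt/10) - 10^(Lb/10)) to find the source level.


10^(66.3/10) = 4.2658e+06
10^(58.7/10) = 741310
Difference = 4.2658e+06 - 741310 = 3.52449e+06
L_source = 10*log10(3.52449e+06) = 65.471 dB


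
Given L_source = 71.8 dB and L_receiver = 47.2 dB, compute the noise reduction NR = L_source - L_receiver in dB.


NR = L_source - L_receiver (difference between source and receiving room levels)
NR = 71.8 - 47.2 = 24.6 dB


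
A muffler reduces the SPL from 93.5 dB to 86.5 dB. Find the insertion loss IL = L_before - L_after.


Insertion loss = SPL without muffler - SPL with muffler
IL = 93.5 - 86.5 = 7 dB


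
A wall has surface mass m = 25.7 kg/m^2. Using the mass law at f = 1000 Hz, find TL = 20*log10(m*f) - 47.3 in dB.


m * f = 25.7 * 1000 = 25700
20*log10(25700) = 88.1987 dB
TL = 88.1987 - 47.3 = 40.899 dB


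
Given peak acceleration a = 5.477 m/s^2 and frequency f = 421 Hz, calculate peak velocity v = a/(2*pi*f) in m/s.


omega = 2*pi*f = 2*pi*421 = 2645.22 rad/s
v = a / omega = 5.477 / 2645.22 = 0.0020705 m/s


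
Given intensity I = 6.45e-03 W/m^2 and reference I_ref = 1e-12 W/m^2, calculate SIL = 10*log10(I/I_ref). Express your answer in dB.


I / I_ref = 6.45e-03 / 1e-12 = 6.45e+09
SIL = 10 * log10(6.45e+09) = 98.096 dB


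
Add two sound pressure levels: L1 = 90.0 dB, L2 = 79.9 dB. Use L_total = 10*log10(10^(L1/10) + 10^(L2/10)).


10^(90.0/10) = 1e+09
10^(79.9/10) = 9.77237e+07
Sum = 1e+09 + 9.77237e+07 = 1.09772e+09
L_total = 10*log10(1.09772e+09) = 90.405 dB


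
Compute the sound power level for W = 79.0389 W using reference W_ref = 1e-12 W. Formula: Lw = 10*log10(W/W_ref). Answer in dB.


W / W_ref = 79.0389 / 1e-12 = 7.90389e+13
Lw = 10 * log10(7.90389e+13) = 138.98 dB


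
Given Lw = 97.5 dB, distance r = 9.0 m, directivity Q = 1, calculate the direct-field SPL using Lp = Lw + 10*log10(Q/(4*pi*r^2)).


4*pi*r^2 = 4*pi*9.0^2 = 1017.88 m^2
Q / (4*pi*r^2) = 1 / 1017.88 = 0.000982434
Lp = 97.5 + 10*log10(0.000982434) = 67.423 dB


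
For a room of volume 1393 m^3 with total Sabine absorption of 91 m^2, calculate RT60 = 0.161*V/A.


RT60 = 0.161 * 1393 / 91 = 2.4645 s


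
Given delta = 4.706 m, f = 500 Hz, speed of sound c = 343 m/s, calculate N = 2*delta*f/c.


N = 2*delta*f/c = 2*delta/lambda, where lambda = c/f
lambda = 343 / 500 = 0.686 m
N = 2 * 4.706 / 0.686 = 13.72


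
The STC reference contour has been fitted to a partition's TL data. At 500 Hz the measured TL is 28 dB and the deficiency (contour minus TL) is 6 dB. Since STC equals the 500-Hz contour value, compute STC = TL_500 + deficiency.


By ASTM E413, STC = value of the fitted reference contour at 500 Hz.
Contour value at 500 Hz = TL_500 + deficiency = 28 + 6 = 34
STC = 34


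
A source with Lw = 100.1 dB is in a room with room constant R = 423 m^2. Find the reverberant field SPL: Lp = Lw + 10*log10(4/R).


4/R = 4/423 = 0.00945626
Lp = 100.1 + 10*log10(0.00945626) = 79.857 dB


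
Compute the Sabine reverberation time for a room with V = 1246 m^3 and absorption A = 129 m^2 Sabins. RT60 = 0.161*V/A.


RT60 = 0.161 * 1246 / 129 = 1.5551 s


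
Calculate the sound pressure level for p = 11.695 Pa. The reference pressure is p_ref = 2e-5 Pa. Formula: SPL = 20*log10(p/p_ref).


p / p_ref = 11.695 / 2e-5 = 584750
SPL = 20 * log10(584750) = 115.34 dB


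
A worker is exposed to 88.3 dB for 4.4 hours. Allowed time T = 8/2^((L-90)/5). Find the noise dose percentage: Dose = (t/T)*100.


T_allowed = 8 / 2^((88.3 - 90)/5) = 10.1261 hr
Dose = 4.4 / 10.1261 * 100 = 43.452 %


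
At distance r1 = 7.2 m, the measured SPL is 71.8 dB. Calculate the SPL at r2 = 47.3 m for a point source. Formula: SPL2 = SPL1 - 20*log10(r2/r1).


r2/r1 = 47.3/7.2 = 6.56944
Correction = 20*log10(6.56944) = 16.3506 dB
SPL2 = 71.8 - 16.3506 = 55.449 dB
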